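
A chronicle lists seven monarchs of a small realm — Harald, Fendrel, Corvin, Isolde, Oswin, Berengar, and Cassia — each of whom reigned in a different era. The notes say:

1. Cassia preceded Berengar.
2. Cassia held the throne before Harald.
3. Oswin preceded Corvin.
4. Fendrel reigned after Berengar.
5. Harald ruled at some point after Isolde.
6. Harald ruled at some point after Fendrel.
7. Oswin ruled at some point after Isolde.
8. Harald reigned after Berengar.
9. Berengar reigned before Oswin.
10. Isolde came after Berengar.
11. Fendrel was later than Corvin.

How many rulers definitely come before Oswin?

3

Directly stated before Oswin: Berengar and Isolde.
Cassia reaches Oswin via Cassia → Berengar → Oswin.
That's Berengar, Cassia, and Isolde — 3 in all.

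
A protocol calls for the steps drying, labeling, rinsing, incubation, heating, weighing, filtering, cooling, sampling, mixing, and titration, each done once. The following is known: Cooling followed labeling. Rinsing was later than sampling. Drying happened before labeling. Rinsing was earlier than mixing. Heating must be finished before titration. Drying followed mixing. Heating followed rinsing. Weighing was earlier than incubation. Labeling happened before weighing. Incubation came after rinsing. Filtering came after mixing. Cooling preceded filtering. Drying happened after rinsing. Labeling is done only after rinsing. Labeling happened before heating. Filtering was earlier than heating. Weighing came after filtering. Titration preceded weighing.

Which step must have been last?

incubation

Every other step has a chain of constraints placing it before incubation, so incubation is last.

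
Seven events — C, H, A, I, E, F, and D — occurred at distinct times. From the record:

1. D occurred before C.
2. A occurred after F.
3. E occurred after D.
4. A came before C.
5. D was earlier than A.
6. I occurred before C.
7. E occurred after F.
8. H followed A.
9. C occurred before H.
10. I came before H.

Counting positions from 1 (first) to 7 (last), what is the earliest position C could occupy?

A, D, F, and I must all come before C — 4 forced predecessors.
Nothing else is forced ahead of C, so its earliest slot is position 4 + 1 = 5.

5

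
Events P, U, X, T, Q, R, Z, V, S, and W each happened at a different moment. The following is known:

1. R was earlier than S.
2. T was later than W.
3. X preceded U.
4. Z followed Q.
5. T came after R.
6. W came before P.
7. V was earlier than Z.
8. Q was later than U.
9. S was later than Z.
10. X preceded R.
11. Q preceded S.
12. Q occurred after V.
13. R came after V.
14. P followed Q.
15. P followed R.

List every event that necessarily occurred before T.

Directly stated before T: R and W.
V reaches T via V → R → T.
X reaches T via X → R → T.
No chain forces P (or any of the others) ahead of T.

R, V, W, X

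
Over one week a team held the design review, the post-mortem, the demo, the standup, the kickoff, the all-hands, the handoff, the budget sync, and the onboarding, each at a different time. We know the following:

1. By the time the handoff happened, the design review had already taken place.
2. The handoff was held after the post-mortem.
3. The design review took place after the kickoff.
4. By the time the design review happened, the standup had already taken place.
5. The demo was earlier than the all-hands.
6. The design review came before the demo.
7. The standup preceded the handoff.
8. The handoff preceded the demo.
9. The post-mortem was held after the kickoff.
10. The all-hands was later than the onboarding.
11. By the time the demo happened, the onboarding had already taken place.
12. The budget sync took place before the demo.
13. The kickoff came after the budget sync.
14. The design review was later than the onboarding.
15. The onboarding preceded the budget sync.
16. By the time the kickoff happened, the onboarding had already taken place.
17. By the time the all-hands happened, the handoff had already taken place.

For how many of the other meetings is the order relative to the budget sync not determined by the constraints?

1

Forced before the budget sync: the onboarding; forced after the budget sync: the all-hands, the demo, the design review, the handoff, the kickoff, and the post-mortem.
That leaves the standup with no forced order relative to the budget sync — 1.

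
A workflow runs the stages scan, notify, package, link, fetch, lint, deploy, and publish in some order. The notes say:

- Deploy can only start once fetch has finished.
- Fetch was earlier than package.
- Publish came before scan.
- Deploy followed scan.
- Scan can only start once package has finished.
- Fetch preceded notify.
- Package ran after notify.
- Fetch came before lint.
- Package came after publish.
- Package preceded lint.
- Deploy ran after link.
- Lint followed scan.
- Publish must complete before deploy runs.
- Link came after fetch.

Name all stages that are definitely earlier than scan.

fetch, notify, package, publish

Directly stated before scan: package and publish.
Fetch reaches scan via fetch → package → scan.
Notify reaches scan via notify → package → scan.
No chain forces deploy (or any of the others) ahead of scan.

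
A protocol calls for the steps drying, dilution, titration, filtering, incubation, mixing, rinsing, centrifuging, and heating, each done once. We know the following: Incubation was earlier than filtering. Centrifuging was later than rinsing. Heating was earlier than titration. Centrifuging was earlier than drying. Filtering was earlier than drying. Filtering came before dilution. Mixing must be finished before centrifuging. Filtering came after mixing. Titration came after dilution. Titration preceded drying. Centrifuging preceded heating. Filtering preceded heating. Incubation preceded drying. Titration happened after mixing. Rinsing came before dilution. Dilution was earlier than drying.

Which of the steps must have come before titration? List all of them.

centrifuging, dilution, filtering, heating, incubation, mixing, rinsing

Directly stated before titration: dilution, heating, and mixing.
Centrifuging reaches titration via centrifuging → heating → titration.
Filtering reaches titration via filtering → dilution → titration.
Incubation reaches titration via incubation → filtering → dilution → titration.
Likewise rinsing reaches titration by chaining the stated constraints.
No chain forces drying ahead of titration.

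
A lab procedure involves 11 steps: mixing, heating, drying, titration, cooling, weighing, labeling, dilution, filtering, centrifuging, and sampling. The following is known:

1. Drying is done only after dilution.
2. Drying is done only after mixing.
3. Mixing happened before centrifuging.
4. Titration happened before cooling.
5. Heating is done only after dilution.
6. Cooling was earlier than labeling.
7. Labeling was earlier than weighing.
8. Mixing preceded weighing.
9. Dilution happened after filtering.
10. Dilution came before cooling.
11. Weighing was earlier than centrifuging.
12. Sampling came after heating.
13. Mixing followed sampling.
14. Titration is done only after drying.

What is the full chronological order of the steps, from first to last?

filtering, dilution, heating, sampling, mixing, drying, titration, cooling, labeling, weighing, centrifuging

The constraints fix every adjacent pair, so only one ordering works:
filtering → dilution → heating → sampling → mixing → drying → titration → cooling → labeling → weighing → centrifuging.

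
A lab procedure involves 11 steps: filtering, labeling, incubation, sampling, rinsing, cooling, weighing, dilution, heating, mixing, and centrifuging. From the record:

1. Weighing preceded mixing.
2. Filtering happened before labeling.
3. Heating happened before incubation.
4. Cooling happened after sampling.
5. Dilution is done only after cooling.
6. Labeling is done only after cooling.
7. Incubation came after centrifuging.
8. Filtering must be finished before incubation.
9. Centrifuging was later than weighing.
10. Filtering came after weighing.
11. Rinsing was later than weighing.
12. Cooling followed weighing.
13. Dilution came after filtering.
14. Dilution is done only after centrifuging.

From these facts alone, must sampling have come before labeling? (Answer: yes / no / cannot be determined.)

Chain the constraints: sampling → cooling → labeling. Each link is directly stated, so sampling comes before labeling.

yes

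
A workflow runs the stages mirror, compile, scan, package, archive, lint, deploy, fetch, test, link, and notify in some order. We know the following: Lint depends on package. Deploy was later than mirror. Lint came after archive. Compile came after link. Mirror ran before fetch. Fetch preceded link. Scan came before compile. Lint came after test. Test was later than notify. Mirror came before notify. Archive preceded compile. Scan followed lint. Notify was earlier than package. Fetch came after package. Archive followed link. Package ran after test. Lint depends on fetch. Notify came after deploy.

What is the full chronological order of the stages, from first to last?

mirror, deploy, notify, test, package, fetch, link, archive, lint, scan, compile

The constraints fix every adjacent pair, so only one ordering works:
mirror → deploy → notify → test → package → fetch → link → archive → lint → scan → compile.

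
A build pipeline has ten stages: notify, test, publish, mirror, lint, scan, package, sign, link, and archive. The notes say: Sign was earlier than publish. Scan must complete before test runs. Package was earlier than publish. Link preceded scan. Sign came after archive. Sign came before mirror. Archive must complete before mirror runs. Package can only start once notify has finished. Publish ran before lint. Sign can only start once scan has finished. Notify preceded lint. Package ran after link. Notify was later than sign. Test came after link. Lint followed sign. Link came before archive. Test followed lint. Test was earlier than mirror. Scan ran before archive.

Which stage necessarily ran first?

link

Link has a chain of constraints placing it before every other stage, so link must be first.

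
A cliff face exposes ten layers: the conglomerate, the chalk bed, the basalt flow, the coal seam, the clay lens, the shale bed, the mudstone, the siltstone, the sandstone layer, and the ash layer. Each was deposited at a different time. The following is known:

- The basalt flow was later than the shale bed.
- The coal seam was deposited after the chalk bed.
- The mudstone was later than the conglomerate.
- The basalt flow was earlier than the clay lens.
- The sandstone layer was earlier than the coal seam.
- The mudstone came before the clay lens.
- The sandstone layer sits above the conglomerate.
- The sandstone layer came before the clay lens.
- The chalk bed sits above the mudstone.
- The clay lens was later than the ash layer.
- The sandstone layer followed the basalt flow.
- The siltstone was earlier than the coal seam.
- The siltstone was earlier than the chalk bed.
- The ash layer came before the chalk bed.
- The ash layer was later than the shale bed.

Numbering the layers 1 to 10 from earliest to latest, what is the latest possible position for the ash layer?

7

The ash layer must come before the chalk bed, the clay lens, and the coal seam — 3 layers forced after it.
Everything else can be placed before the ash layer in some valid order, so the ash layer can sit as late as position 10 − 3 = 7.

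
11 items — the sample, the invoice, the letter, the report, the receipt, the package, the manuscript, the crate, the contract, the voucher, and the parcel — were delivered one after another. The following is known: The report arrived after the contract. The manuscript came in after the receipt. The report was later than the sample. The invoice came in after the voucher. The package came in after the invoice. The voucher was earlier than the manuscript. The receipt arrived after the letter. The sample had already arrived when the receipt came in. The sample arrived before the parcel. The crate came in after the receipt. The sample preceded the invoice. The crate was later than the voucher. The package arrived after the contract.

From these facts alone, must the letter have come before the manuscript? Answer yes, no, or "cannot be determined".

Chain the constraints: the letter → the receipt → the manuscript. Each link is directly stated, so the letter comes before the manuscript.

yes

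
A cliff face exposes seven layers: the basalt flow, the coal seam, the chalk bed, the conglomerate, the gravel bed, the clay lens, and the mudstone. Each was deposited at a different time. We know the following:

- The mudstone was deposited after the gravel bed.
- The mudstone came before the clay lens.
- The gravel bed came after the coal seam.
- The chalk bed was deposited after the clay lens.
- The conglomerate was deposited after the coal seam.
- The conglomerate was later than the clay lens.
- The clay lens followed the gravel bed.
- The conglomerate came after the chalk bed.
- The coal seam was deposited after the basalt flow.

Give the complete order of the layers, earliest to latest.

the basalt flow, the coal seam, the gravel bed, the mudstone, the clay lens, the chalk bed, the conglomerate

The constraints fix every adjacent pair, so only one ordering works:
the basalt flow → the coal seam → the gravel bed → the mudstone → the clay lens → the chalk bed → the conglomerate.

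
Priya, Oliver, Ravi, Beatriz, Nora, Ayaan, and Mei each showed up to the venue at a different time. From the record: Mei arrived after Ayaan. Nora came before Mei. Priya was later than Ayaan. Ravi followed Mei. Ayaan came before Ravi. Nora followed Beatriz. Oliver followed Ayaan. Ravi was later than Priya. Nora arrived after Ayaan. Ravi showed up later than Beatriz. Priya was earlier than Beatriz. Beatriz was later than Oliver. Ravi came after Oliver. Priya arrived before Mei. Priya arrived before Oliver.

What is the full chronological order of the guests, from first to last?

The constraints fix every adjacent pair, so only one ordering works:
Ayaan → Priya → Oliver → Beatriz → Nora → Mei → Ravi.

Ayaan, Priya, Oliver, Beatriz, Nora, Mei, Ravi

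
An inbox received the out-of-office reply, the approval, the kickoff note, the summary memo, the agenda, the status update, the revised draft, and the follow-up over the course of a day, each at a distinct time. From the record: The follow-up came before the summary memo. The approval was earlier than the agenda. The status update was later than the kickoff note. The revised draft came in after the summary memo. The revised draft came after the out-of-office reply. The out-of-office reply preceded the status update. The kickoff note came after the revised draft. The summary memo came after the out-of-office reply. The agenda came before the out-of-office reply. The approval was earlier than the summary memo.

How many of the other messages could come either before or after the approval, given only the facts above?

1

Forced after the approval: the agenda, the kickoff note, the out-of-office reply, the revised draft, the status update, and the summary memo.
That leaves the follow-up with no forced order relative to the approval — 1.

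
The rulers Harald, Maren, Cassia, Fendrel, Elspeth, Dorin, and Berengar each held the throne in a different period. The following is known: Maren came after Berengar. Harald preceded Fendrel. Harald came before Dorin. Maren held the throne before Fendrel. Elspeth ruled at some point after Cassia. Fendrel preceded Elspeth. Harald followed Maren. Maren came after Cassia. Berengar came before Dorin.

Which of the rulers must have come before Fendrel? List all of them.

Directly stated before Fendrel: Harald and Maren.
Berengar reaches Fendrel via Berengar → Maren → Fendrel.
Cassia reaches Fendrel via Cassia → Maren → Fendrel.

Berengar, Cassia, Harald, Maren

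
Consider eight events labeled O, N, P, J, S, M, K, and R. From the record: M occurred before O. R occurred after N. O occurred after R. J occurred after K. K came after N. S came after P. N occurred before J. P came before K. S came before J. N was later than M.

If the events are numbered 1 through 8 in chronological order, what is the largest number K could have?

K must come before J — 1 event forced after it.
Everything else can be placed before K in some valid order, so K can sit as late as position 8 − 1 = 7.

7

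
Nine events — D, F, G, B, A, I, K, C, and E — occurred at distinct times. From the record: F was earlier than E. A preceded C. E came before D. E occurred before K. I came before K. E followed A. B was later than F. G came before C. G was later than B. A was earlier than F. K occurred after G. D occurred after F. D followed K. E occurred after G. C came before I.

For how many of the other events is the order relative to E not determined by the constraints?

2

Forced before E: A, B, F, and G; forced after E: D and K.
That leaves C and I with no forced order relative to E — 2.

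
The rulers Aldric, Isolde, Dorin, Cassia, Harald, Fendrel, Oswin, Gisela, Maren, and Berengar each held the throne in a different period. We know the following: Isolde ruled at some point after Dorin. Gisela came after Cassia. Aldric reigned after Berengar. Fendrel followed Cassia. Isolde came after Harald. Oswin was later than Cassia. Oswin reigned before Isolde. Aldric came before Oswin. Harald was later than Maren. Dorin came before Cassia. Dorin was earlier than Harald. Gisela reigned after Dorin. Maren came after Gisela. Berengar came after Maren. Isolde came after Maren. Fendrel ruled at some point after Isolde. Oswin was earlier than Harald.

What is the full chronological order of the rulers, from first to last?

The constraints fix every adjacent pair, so only one ordering works:
Dorin → Cassia → Gisela → Maren → Berengar → Aldric → Oswin → Harald → Isolde → Fendrel.

Dorin, Cassia, Gisela, Maren, Berengar, Aldric, Oswin, Harald, Isolde, Fendrel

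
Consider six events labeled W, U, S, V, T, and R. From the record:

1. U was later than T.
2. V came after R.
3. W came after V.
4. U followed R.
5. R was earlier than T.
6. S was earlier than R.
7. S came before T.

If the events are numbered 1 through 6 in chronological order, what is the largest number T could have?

5

T must come before U — 1 event forced after it.
Everything else can be placed before T in some valid order, so T can sit as late as position 6 − 1 = 5.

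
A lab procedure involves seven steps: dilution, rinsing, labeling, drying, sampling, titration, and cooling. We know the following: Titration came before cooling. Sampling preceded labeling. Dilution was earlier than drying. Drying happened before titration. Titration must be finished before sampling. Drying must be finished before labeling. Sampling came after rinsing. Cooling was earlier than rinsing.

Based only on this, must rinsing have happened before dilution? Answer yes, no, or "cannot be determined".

no

Tracing the constraints gives dilution → drying → titration → cooling → rinsing, so dilution must come before rinsing.
That means rinsing cannot be before dilution.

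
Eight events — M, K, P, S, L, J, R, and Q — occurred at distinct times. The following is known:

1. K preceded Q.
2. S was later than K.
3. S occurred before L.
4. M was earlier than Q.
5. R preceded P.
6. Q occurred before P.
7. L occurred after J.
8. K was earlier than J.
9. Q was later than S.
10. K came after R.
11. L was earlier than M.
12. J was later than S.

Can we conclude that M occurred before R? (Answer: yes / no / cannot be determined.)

Tracing the constraints gives R → K → S → L → M, so R must come before M.
That means M cannot be before R.

no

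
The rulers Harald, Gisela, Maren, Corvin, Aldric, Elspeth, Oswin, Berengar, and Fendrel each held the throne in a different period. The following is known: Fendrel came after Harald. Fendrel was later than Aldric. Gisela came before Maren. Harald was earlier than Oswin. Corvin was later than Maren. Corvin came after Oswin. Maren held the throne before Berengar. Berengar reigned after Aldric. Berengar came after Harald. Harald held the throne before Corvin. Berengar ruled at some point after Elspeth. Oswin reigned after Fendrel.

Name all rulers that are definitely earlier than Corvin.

Directly stated before Corvin: Harald, Maren, and Oswin.
Aldric reaches Corvin via Aldric → Fendrel → Oswin → Corvin.
Fendrel reaches Corvin via Fendrel → Oswin → Corvin.
Gisela reaches Corvin via Gisela → Maren → Corvin.
No chain forces Elspeth (or any of the others) ahead of Corvin.

Aldric, Fendrel, Gisela, Harald, Maren, Oswin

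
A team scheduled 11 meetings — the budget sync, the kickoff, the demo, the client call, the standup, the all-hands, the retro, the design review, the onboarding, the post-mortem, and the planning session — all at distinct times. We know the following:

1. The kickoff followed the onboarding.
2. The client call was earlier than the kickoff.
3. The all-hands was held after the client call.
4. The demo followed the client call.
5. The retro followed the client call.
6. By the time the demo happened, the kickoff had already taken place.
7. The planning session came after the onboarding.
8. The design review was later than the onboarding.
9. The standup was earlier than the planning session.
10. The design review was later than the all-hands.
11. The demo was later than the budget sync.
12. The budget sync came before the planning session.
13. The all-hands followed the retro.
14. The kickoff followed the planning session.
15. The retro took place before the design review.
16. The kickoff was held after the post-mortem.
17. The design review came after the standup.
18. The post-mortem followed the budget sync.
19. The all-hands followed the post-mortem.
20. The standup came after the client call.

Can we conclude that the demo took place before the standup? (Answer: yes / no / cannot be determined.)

Tracing the constraints gives the standup → the planning session → the kickoff → the demo, so the standup must come before the demo.
That means the demo cannot be before the standup.

no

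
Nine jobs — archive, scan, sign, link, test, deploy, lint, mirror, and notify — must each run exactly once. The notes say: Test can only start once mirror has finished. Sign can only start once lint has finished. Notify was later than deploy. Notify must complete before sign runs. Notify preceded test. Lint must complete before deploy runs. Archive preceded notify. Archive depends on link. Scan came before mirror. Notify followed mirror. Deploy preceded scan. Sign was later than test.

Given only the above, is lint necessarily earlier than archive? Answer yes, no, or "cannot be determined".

cannot be determined

No chain of stated constraints runs from lint to archive, and none runs from archive to lint either.
So the relative order of lint and archive is not fixed by the given facts.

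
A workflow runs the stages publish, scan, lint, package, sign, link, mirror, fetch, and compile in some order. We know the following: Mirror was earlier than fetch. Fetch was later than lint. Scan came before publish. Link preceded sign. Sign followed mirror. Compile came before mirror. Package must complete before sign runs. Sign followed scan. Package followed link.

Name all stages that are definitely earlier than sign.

Directly stated before sign: link, mirror, package, and scan.
Compile reaches sign via compile → mirror → sign.
No chain forces lint (or any of the others) ahead of sign.

compile, link, mirror, package, scan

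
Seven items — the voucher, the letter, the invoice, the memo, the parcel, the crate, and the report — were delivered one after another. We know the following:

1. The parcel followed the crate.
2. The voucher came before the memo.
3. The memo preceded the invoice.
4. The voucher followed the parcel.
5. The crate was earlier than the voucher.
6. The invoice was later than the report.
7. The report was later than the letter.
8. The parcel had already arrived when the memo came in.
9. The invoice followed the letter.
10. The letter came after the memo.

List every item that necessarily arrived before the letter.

Directly stated before the letter: the memo.
The crate reaches the letter via the crate → the voucher → the memo → the letter.
The parcel reaches the letter via the parcel → the memo → the letter.
The voucher reaches the letter via the voucher → the memo → the letter.
No chain forces the report (or any of the others) ahead of the letter.

the crate, the memo, the parcel, the voucher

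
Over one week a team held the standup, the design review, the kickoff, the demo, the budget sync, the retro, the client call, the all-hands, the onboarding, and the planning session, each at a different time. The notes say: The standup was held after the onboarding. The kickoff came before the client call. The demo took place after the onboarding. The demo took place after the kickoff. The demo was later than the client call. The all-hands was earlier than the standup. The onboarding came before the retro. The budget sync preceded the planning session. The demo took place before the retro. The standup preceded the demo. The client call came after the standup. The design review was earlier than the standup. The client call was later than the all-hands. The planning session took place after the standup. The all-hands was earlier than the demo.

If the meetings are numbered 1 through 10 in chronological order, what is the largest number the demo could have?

9

The demo must come before the retro — 1 meeting forced after it.
Everything else can be placed before the demo in some valid order, so the demo can sit as late as position 10 − 1 = 9.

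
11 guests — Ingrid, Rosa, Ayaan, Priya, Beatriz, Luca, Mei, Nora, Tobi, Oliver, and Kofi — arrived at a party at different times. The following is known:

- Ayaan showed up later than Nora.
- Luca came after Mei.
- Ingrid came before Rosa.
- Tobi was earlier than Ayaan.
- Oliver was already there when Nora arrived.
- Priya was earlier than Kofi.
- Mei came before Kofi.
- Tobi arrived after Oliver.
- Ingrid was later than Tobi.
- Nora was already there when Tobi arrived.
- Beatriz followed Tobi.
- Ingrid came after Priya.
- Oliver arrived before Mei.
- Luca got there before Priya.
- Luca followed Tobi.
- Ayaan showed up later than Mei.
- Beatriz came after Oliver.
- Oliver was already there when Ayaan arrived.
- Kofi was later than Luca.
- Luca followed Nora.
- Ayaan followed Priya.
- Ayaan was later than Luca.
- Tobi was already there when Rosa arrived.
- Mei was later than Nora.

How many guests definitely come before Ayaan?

6

Directly stated before Ayaan: Luca, Mei, Nora, Oliver, Priya, and Tobi.
No chain forces Ingrid (or any of the others) ahead of Ayaan.
That's Luca, Mei, Nora, Oliver, Priya, and Tobi — 6 in all.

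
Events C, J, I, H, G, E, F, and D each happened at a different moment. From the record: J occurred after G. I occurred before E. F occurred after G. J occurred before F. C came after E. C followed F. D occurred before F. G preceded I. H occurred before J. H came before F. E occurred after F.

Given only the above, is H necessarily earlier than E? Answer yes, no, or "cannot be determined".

yes

Chain the constraints: H → F → E. Each link is directly stated, so H comes before E.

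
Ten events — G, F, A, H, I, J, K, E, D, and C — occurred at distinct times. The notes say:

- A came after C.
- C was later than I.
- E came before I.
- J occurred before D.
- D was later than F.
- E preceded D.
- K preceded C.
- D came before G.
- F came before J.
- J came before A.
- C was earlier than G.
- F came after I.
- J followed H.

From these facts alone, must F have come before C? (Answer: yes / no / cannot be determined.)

No chain of stated constraints runs from F to C, and none runs from C to F either.
So the relative order of F and C is not fixed by the given facts.

cannot be determined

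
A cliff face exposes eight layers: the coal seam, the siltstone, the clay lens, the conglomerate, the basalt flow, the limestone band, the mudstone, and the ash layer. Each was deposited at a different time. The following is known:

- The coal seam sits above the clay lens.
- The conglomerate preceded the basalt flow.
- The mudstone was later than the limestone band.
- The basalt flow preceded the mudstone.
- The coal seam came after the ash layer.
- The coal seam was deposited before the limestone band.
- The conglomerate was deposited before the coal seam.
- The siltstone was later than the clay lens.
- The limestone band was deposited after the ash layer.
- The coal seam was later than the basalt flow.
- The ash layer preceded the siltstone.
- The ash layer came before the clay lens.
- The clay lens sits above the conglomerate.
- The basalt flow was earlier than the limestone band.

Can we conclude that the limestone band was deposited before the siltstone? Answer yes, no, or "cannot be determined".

cannot be determined

No chain of stated constraints runs from the limestone band to the siltstone, and none runs from the siltstone to the limestone band either.
So the relative order of the limestone band and the siltstone is not fixed by the given facts.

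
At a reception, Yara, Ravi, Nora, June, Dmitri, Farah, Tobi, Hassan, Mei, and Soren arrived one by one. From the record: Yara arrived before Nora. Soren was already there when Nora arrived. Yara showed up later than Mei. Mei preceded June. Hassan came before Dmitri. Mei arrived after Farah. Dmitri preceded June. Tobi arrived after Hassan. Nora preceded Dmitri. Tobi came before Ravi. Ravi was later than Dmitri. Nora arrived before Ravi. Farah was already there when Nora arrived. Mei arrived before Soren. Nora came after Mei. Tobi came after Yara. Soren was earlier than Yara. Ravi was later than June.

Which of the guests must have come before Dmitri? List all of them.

Directly stated before Dmitri: Hassan and Nora.
Farah reaches Dmitri via Farah → Nora → Dmitri.
Mei reaches Dmitri via Mei → Nora → Dmitri.
Soren reaches Dmitri via Soren → Nora → Dmitri.
Likewise Yara reaches Dmitri by chaining the stated constraints.
No chain forces June (or any of the others) ahead of Dmitri.

Farah, Hassan, Mei, Nora, Soren, Yara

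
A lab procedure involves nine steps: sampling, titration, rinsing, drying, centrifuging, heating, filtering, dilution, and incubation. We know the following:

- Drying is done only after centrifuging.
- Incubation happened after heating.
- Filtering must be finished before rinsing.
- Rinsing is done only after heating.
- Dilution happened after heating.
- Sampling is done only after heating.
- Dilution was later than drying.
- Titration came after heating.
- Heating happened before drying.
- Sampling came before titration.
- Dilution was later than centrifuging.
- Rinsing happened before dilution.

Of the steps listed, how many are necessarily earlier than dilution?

Directly stated before dilution: centrifuging, drying, heating, and rinsing.
Filtering reaches dilution via filtering → rinsing → dilution.
No chain forces titration (or any of the others) ahead of dilution.
That's centrifuging, drying, filtering, heating, and rinsing — 5 in all.

5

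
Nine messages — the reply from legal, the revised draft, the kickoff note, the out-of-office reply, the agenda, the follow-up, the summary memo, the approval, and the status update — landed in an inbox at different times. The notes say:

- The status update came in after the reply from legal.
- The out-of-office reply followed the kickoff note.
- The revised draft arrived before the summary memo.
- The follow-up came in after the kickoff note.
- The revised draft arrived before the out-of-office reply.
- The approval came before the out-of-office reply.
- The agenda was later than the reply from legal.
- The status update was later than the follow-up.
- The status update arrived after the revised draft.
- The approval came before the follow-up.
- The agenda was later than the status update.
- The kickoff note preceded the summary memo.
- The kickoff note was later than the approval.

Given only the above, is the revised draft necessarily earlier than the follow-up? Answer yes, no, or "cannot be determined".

cannot be determined

No chain of stated constraints runs from the revised draft to the follow-up, and none runs from the follow-up to the revised draft either.
So the relative order of the revised draft and the follow-up is not fixed by the given facts.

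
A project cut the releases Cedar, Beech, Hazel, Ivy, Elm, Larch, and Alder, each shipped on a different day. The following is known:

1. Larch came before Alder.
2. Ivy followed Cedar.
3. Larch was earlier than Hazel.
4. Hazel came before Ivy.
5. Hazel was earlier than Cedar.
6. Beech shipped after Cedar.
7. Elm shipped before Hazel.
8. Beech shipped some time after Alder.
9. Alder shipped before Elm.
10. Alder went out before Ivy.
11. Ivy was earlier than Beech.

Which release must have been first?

Larch

Larch has a chain of constraints placing it before every other release, so Larch must be first.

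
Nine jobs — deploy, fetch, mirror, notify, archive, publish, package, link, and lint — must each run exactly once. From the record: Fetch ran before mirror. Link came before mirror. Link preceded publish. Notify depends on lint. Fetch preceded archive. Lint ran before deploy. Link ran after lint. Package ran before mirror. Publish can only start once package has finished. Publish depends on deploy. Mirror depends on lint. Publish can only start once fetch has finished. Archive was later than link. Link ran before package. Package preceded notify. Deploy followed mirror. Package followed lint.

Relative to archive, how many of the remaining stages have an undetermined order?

Forced before archive: fetch, link, and lint.
That leaves deploy, mirror, notify, package, and publish with no forced order relative to archive — 5.

5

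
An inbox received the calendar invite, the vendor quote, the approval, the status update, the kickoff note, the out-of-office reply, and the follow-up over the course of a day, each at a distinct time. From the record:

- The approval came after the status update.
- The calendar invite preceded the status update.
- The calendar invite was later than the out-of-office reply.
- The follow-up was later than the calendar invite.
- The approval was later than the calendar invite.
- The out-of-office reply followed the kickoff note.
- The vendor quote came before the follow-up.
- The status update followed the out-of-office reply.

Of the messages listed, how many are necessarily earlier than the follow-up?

Directly stated before the follow-up: the calendar invite and the vendor quote.
The kickoff note reaches the follow-up via the kickoff note → the out-of-office reply → the calendar invite → the follow-up.
The out-of-office reply reaches the follow-up via the out-of-office reply → the calendar invite → the follow-up.
That's the calendar invite, the kickoff note, the out-of-office reply, and the vendor quote — 4 in all.

4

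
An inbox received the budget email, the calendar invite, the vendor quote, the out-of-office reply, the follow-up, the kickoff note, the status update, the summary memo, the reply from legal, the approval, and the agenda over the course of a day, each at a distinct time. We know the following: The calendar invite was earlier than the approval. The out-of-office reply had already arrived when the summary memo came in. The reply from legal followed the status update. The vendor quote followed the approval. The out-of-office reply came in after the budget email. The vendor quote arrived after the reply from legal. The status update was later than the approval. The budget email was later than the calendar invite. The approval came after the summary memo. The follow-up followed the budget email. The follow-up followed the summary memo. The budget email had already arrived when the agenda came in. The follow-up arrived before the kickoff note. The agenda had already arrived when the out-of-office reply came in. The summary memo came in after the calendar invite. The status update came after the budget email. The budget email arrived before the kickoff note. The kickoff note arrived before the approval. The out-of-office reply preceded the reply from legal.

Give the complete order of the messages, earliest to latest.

The constraints fix every adjacent pair, so only one ordering works:
the calendar invite → the budget email → the agenda → the out-of-office reply → the summary memo → the follow-up → the kickoff note → the approval → the status update → the reply from legal → the vendor quote.

the calendar invite, the budget email, the agenda, the out-of-office reply, the summary memo, the follow-up, the kickoff note, the approval, the status update, the reply from legal, the vendor quote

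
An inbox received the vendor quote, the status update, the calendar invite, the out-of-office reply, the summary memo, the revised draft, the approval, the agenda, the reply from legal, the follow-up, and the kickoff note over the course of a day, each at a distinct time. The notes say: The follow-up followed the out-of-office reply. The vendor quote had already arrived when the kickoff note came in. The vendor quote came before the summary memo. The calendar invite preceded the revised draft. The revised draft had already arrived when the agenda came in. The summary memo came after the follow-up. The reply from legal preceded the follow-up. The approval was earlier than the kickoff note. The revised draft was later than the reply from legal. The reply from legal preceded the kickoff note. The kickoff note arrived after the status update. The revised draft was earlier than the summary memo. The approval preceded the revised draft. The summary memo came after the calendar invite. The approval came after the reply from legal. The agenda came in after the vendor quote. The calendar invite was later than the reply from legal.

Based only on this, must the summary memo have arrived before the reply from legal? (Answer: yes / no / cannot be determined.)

no

Tracing the constraints gives the reply from legal → the revised draft → the summary memo, so the reply from legal must come before the summary memo.
That means the summary memo cannot be before the reply from legal.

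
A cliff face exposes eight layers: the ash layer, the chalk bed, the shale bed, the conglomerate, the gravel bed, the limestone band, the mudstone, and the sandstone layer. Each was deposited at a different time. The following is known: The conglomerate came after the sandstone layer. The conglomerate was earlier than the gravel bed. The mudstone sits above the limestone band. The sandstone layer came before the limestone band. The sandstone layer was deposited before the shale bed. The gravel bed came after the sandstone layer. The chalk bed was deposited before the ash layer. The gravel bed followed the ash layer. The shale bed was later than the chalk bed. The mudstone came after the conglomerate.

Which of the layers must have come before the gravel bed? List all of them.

the ash layer, the chalk bed, the conglomerate, the sandstone layer

Directly stated before the gravel bed: the ash layer, the conglomerate, and the sandstone layer.
The chalk bed reaches the gravel bed via the chalk bed → the ash layer → the gravel bed.
No chain forces the mudstone (or any of the others) ahead of the gravel bed.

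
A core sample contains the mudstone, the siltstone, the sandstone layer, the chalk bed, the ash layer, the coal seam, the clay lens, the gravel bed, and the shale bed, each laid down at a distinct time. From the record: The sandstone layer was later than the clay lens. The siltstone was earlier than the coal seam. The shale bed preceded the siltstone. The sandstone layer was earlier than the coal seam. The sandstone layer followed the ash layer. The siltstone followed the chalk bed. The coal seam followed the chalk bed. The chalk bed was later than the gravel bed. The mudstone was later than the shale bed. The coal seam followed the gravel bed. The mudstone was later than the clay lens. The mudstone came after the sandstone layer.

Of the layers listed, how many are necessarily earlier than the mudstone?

4

Directly stated before the mudstone: the clay lens, the sandstone layer, and the shale bed.
The ash layer reaches the mudstone via the ash layer → the sandstone layer → the mudstone.
No chain forces the chalk bed (or any of the others) ahead of the mudstone.
That's the ash layer, the clay lens, the sandstone layer, and the shale bed — 4 in all.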